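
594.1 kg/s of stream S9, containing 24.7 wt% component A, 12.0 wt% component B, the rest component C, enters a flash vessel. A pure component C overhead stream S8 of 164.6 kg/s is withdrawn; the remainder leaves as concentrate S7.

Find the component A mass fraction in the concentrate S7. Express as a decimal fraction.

component A is not removed: 594.1×0.247 = 146.74 kg/s of component A enters S7.
Concentrate = 594.1 − 164.6 = 429.5 kg/s.
Mass fraction = 146.74/429.5 = 0.3417.

0.3417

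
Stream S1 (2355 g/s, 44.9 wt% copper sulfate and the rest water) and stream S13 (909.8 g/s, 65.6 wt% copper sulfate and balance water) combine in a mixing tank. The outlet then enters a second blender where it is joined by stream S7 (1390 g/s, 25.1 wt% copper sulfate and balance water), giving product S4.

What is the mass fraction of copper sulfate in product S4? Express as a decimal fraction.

0.4303

Overall, product flow = 4654.8 g/s.
copper sulfate in = 2355×0.449 + 909.8×0.656 + 1390×0.251 = 2003.1 g/s.
copper sulfate fraction in S4 = 0.4303.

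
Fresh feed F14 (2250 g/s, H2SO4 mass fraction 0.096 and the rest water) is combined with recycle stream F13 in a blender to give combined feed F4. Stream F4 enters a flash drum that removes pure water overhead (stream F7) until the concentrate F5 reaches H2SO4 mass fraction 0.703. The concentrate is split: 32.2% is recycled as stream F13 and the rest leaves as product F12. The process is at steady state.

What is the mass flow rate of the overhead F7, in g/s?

1943 g/s

Overall H2SO4 balance (none leaves overhead): H2SO4 in fresh feed = H2SO4 in product, i.e. 2250×0.096 = (1−0.322)·F5·0.703.
F5 = 216/(0.703×0.678) = 453.18 g/s.
Recycle F13 = 0.322×453.18 = 145.92 g/s.
Combined feed F4 = 2250 + 145.92 = 2395.9 g/s.
Overhead F7 = F4 − F5 = 2395.9 − 453.18 = 1942.7 g/s.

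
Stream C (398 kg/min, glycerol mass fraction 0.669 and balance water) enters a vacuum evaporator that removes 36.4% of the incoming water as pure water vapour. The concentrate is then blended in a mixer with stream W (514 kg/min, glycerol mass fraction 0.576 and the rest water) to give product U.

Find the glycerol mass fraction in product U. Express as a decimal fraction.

0.651

Vapour removed = 0.364×0.331×398 = 47.953 kg/min; concentrate = 350.05 kg/min.
glycerol reaching the mixer = 266.26 (from concentrate) + 514×0.576 = 562.33 kg/min.
Product flow = 350.05 + 514 = 864.05 kg/min; glycerol fraction = 0.651.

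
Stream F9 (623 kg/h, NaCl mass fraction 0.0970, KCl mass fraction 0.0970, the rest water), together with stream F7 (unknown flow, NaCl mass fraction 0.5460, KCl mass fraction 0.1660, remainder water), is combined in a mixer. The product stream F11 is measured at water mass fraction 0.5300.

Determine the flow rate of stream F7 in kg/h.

Let F7 be the unknown flow. Total out = 623 + F7.
water balance: 502.14 + 0.288·F7 = 0.530·(623 + F7)
(0.288 − 0.530)·F7 = 0.530×623 − 502.14 = -171.95
F7 = -171.95 / -0.242 = 710.53 kg/h

710.5 kg/h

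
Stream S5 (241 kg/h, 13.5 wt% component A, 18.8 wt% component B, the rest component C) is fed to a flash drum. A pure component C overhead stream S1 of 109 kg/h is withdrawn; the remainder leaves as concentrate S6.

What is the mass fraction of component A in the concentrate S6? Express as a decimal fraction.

component A is not removed: 241×0.135 = 32.535 kg/h of component A enters S6.
Concentrate = 241 − 109 = 132 kg/h.
Mass fraction = 32.535/132 = 0.246.

0.246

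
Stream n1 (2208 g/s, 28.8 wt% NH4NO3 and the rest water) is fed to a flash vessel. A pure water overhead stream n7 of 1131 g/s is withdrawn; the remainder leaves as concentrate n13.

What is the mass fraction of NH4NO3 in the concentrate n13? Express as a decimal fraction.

0.590

NH4NO3 is not removed: 2208×0.288 = 635.9 g/s of NH4NO3 enters n13.
Concentrate = 2208 − 1131 = 1077 g/s.
Mass fraction = 635.9/1077 = 0.590.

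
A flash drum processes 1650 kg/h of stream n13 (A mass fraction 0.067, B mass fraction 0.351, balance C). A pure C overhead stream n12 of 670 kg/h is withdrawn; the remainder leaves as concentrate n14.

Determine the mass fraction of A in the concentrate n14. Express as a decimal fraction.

A is not removed: 1650×0.067 = 110.55 kg/h of A enters n14.
Concentrate = 1650 − 670 = 980 kg/h.
Mass fraction = 110.55/980 = 0.113.

0.113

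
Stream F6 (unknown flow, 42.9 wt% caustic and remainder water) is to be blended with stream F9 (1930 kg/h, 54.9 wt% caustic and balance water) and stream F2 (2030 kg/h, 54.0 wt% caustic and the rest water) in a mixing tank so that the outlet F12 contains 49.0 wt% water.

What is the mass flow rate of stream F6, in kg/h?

Let F6 be the unknown flow. Total out = 3960 + F6.
water balance: 1804.2 + 0.571·F6 = 0.490·(3960 + F6)
(0.571 − 0.490)·F6 = 0.490×3960 − 1804.2 = 136.17
F6 = 136.17 / 0.081 = 1681.1 kg/h

1681 kg/h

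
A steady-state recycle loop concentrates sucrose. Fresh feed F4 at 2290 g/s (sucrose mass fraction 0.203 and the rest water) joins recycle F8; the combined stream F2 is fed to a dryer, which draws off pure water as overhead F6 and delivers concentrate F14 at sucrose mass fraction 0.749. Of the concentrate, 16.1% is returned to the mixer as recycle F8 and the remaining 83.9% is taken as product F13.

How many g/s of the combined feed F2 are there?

Overall sucrose balance (none leaves overhead): sucrose in fresh feed = sucrose in product, i.e. 2290×0.203 = (1−0.161)·F14·0.749.
F14 = 464.87/(0.749×0.839) = 739.75 g/s.
Recycle F8 = 0.161×739.75 = 119.1 g/s.
Combined feed F2 = 2290 + 119.1 = 2409.1 g/s.

2409 g/s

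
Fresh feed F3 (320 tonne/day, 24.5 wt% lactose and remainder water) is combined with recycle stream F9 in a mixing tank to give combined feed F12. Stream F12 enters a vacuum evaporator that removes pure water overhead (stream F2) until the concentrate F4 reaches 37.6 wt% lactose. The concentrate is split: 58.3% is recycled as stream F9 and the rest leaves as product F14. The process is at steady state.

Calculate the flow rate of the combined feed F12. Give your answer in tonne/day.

611.5 tonne/day

Overall lactose balance (none leaves overhead): lactose in fresh feed = lactose in product, i.e. 320×0.245 = (1−0.583)·F4·0.376.
F4 = 78.4/(0.376×0.417) = 500.03 tonne/day.
Recycle F9 = 0.583×500.03 = 291.51 tonne/day.
Combined feed F12 = 320 + 291.51 = 611.51 tonne/day.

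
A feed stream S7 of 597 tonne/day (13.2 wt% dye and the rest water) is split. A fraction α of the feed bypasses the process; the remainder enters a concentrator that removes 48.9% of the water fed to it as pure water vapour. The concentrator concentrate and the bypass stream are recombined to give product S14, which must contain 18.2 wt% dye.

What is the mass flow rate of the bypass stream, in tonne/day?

All 597×0.132 = 78.804 tonne/day of dye reaches S14, so S14 = 78.804/0.182 = 432.99 tonne/day and vapour = 164.01 tonne/day.
The evaporator receives (1−α)·597 of feed at 0.868 water and removes 0.489 of that water:
0.489×0.868×(1−α)×597 = 164.01
(1−α) = 164.01/253.4 = 0.6472;  α = 0.3528.
Bypass flow = 0.3528×597 = 210.59 tonne/day.

210.6 tonne/day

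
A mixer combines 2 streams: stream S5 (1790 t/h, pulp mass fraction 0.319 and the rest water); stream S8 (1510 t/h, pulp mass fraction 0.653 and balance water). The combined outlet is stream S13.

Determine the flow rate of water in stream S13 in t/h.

1743 t/h

water out = water in = 1790×0.681 + 1510×0.347 = 1743 t/h.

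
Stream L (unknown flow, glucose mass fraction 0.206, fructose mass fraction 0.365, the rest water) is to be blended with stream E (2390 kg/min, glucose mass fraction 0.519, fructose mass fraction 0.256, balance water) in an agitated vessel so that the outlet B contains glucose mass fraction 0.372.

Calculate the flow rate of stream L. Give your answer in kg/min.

2116 kg/min

Let L be the unknown flow. Total out = 2390 + L.
glucose balance: 1240.4 + 0.206·L = 0.372·(2390 + L)
(0.206 − 0.372)·L = 0.372×2390 − 1240.4 = -351.33
L = -351.33 / -0.166 = 2116.4 kg/min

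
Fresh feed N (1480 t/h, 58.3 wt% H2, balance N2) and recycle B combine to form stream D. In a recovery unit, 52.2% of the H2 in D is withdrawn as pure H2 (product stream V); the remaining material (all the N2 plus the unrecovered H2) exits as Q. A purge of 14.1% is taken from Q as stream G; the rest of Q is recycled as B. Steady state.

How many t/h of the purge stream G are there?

N2 enters only via N and leaves only via the purge: 1480×0.417 = 0.141×(N2 in Q), and the recovery unit passes all N2, so N2 in D = N2 in Q = 4377 t/h.
H2 in D: m_A = 1480×0.583 + (1−0.141)·(1−0.522)·m_A, so m_A = 862.84/0.5894 = 1463.9 t/h.
Q = (1−0.522)×1463.9 + 4377 = 5076.8 t/h.
Purge G = 0.141×5076.8 = 715.83 t/h.

715.8 t/h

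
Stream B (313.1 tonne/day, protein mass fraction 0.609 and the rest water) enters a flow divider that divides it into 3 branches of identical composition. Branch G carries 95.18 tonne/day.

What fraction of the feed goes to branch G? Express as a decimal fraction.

Fraction to G = 95.18/313.1 = 0.3040.

0.304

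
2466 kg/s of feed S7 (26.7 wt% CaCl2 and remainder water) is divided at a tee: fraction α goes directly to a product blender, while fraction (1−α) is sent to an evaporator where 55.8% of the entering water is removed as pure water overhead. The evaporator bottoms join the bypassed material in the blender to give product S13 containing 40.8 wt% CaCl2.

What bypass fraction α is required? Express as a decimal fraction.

All 2466×0.267 = 658.42 kg/s of CaCl2 reaches S13, so S13 = 658.42/0.408 = 1613.8 kg/s and vapour = 852.22 kg/s.
The evaporator receives (1−α)·2466 of feed at 0.733 water and removes 0.558 of that water:
0.558×0.733×(1−α)×2466 = 852.22
(1−α) = 852.22/1008.6 = 0.8449;  α = 0.1551.

0.155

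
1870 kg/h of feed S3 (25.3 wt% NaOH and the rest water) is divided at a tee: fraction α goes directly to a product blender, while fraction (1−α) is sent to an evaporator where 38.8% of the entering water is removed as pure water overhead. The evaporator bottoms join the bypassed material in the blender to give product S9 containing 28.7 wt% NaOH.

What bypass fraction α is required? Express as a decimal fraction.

0.591

All 1870×0.253 = 473.11 kg/h of NaOH reaches S9, so S9 = 473.11/0.287 = 1648.5 kg/h and vapour = 221.53 kg/h.
The evaporator receives (1−α)·1870 of feed at 0.747 water and removes 0.388 of that water:
0.388×0.747×(1−α)×1870 = 221.53
(1−α) = 221.53/541.99 = 0.4087;  α = 0.5913.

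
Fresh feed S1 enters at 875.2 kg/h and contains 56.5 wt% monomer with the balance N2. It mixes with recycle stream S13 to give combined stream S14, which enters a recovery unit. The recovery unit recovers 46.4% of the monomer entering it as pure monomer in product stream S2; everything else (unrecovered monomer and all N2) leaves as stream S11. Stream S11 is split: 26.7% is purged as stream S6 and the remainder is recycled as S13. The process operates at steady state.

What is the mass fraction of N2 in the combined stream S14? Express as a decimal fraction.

0.636

N2 enters only via S1 and leaves only via the purge: 875.2×0.435 = 0.267×(N2 in S11), and the recovery unit passes all N2, so N2 in S14 = N2 in S11 = 1425.9 kg/h.
monomer in S14: m_A = 875.2×0.565 + (1−0.267)·(1−0.464)·m_A, so m_A = 494.49/0.6071 = 814.49 kg/h.
S14 = 814.49 + 1425.9 = 2240.4 kg/h.
N2 fraction in S14 = 1425.9/2240.4 = 0.636.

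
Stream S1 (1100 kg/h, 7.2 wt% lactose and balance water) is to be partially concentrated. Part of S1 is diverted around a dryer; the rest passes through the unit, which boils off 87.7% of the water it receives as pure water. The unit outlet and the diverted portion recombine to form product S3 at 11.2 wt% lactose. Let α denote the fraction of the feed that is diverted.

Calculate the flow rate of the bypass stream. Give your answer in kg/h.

617.3 kg/h

All 1100×0.072 = 79.2 kg/h of lactose reaches S3, so S3 = 79.2/0.112 = 707.14 kg/h and vapour = 392.86 kg/h.
The evaporator receives (1−α)·1100 of feed at 0.928 water and removes 0.877 of that water:
0.877×0.928×(1−α)×1100 = 392.86
(1−α) = 392.86/895.24 = 0.4388;  α = 0.5612.
Bypass flow = 0.5612×1100 = 617.29 kg/h.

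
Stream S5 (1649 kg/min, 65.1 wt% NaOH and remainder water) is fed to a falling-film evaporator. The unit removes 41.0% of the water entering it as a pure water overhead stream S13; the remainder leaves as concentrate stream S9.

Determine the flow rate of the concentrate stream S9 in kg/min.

water entering = 1649×0.349 = 575.5 kg/min; overhead removed = 0.410×575.5 = 235.96 kg/min.
Concentrate = 1649 − 235.96 = 1413 kg/min.

1413 kg/min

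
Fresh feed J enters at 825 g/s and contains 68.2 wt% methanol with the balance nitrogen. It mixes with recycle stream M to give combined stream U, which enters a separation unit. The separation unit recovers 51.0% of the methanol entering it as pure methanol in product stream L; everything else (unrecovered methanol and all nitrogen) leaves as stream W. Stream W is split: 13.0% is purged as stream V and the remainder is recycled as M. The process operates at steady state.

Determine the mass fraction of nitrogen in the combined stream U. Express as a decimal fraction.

0.673

nitrogen enters only via J and leaves only via the purge: 825×0.318 = 0.130×(nitrogen in W), and the separation unit passes all nitrogen, so nitrogen in U = nitrogen in W = 2018.1 g/s.
methanol in U: m_A = 825×0.682 + (1−0.130)·(1−0.510)·m_A, so m_A = 562.65/0.5737 = 980.74 g/s.
U = 980.74 + 2018.1 = 2998.8 g/s.
nitrogen fraction in U = 2018.1/2998.8 = 0.673.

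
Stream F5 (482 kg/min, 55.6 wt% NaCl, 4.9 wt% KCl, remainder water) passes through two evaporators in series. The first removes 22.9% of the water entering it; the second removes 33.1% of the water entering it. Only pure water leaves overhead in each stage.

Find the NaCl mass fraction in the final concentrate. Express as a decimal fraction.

0.687

water in feed = 482×0.395 = 190.39 kg/min.
After stage 1: water left = (1−0.229)×190.39 = 146.79; stream total = 438.4 kg/min.
After stage 2: water left = (1−0.331)×146.79 = 98.203; final concentrate = 389.81 kg/min.
NaCl fraction = 267.99/389.81 = 0.687.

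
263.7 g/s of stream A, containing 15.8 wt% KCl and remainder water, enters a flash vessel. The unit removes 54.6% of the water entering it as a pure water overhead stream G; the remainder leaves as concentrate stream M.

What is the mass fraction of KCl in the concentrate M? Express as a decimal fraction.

0.292

KCl is not removed: 263.7×0.158 = 41.665 g/s of KCl enters M.
water entering = 263.7×0.842 = 222.04 g/s; overhead removed = 0.546×222.04 = 121.23 g/s.
Concentrate = 263.7 − 121.23 = 142.47 g/s.
Mass fraction = 41.665/142.47 = 0.292.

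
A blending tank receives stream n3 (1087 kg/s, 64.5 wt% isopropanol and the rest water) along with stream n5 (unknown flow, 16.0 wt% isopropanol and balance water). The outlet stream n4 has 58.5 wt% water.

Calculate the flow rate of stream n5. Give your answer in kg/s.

980.4 kg/s

Let n5 be the unknown flow. Total out = 1087 + n5.
water balance: 385.88 + 0.840·n5 = 0.585·(1087 + n5)
(0.840 − 0.585)·n5 = 0.585×1087 − 385.88 = 250.01
n5 = 250.01 / 0.255 = 980.43 kg/s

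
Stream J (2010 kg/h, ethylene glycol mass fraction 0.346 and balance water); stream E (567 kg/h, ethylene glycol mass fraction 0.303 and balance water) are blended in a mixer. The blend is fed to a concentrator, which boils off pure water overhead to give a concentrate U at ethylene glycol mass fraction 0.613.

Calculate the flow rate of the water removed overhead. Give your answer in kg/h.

1162 kg/h

ethylene glycol entering = 2010×0.346 + 567×0.303 = 867.26 kg/h.
All ethylene glycol reports to U, so U = 867.26/0.613 = 1414.8 kg/h.
Total feed = 2577 kg/h; overhead = 2577 − 1414.8 = 1162.2 kg/h.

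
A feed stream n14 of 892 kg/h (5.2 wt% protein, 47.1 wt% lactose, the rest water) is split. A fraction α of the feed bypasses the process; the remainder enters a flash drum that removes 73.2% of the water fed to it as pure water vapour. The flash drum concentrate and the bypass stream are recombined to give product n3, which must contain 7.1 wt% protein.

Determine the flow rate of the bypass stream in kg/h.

208.4 kg/h

All 892×0.052 = 46.384 kg/h of protein reaches n3, so n3 = 46.384/0.071 = 653.3 kg/h and vapour = 238.7 kg/h.
The evaporator receives (1−α)·892 of feed at 0.477 water and removes 0.732 of that water:
0.732×0.477×(1−α)×892 = 238.7
(1−α) = 238.7/311.45 = 0.7664;  α = 0.2336.
Bypass flow = 0.2336×892 = 208.35 kg/h.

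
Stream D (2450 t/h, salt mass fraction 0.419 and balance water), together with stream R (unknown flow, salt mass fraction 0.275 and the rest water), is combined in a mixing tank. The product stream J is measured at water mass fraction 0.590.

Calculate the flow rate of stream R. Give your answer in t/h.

163.3 t/h

Let R be the unknown flow. Total out = 2450 + R.
water balance: 1423.4 + 0.725·R = 0.590·(2450 + R)
(0.725 − 0.590)·R = 0.590×2450 − 1423.4 = 22.05
R = 22.05 / 0.135 = 163.33 t/h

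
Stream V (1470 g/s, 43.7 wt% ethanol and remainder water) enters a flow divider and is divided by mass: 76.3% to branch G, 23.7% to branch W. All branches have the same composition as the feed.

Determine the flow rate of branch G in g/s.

Branch G flow = 0.763×1470 = 1121.6 g/s.

1122 g/s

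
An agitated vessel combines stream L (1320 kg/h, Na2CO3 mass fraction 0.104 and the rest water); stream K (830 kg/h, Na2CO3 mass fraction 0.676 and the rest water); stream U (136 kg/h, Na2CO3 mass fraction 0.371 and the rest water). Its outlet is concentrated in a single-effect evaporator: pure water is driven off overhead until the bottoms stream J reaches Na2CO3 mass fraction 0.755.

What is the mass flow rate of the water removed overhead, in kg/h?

1294 kg/h

Na2CO3 entering = 1320×0.104 + 830×0.676 + 136×0.371 = 748.82 kg/h.
All Na2CO3 reports to J, so J = 748.82/0.755 = 991.81 kg/h.
Total feed = 2286 kg/h; overhead = 2286 − 991.81 = 1294.2 kg/h.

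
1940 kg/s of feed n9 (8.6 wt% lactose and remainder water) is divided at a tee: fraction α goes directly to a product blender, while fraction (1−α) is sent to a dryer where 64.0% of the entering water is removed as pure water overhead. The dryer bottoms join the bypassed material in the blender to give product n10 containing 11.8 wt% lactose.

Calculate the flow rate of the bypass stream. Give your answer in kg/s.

1041 kg/s

All 1940×0.086 = 166.84 kg/s of lactose reaches n10, so n10 = 166.84/0.118 = 1413.9 kg/s and vapour = 526.1 kg/s.
The evaporator receives (1−α)·1940 of feed at 0.914 water and removes 0.640 of that water:
0.640×0.914×(1−α)×1940 = 526.1
(1−α) = 526.1/1134.8 = 0.4636;  α = 0.5364.
Bypass flow = 0.5364×1940 = 1040.6 kg/s.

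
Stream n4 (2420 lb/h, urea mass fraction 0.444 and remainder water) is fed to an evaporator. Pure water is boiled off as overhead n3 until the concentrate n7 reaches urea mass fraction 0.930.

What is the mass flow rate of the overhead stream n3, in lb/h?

1265 lb/h

urea is conserved: 2420×0.444 = 1074.5 lb/h all reports to the concentrate.
Concentrate = 1074.5/(target fraction) = 1155.4 lb/h.
Overhead = 2420 − 1155.4 = 1264.6 lb/h.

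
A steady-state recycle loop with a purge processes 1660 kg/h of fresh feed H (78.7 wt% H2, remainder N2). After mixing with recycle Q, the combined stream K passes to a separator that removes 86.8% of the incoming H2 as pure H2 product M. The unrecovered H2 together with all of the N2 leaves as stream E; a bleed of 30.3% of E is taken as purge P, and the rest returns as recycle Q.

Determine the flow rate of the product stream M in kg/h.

1249 kg/h

H2 in K: m_A = 1660×0.787 + (1−0.303)·(1−0.868)·m_A, so m_A = 1306.4/0.9080 = 1438.8 kg/h.
Product M = 0.868×1438.8 = 1248.9 kg/h.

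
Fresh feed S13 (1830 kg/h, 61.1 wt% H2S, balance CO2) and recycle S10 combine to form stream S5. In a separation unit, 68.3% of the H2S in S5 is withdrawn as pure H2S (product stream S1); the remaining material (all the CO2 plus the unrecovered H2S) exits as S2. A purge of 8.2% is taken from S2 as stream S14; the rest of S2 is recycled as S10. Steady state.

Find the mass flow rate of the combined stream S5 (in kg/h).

10260 kg/h

CO2 enters only via S13 and leaves only via the purge: 1830×0.389 = 0.082×(CO2 in S2), and the separation unit passes all CO2, so CO2 in S5 = CO2 in S2 = 8681.3 kg/h.
H2S in S5: m_A = 1830×0.611 + (1−0.082)·(1−0.683)·m_A, so m_A = 1118.1/0.7090 = 1577.1 kg/h.
S5 = 1577.1 + 8681.3 = 10258 kg/h.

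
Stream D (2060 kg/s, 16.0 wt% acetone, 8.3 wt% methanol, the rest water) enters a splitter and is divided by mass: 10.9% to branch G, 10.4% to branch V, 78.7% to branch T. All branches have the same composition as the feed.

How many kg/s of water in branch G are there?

Branch G total = 0.109×2060 = 224.54 kg/s.
water in G = 0.757×224.54 = 169.98 kg/s.

170 kg/s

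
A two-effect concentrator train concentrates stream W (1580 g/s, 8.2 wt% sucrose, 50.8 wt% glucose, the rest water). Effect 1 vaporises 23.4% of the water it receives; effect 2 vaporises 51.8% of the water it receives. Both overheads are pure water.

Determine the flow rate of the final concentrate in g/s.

1171 g/s

water in feed = 1580×0.410 = 647.8 g/s.
After stage 1: water left = (1−0.234)×647.8 = 496.21; stream total = 1428.4 g/s.
After stage 2: water left = (1−0.518)×496.21 = 239.18; final concentrate = 1171.4 g/s.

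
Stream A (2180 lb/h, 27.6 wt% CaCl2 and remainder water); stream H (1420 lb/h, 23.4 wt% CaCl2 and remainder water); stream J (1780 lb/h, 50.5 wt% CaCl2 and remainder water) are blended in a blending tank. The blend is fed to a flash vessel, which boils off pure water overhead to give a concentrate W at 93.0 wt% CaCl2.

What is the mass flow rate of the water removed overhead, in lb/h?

3409 lb/h

CaCl2 entering = 2180×0.276 + 1420×0.234 + 1780×0.505 = 1832.9 lb/h.
All CaCl2 reports to W, so W = 1832.9/0.930 = 1970.8 lb/h.
Total feed = 5380 lb/h; overhead = 5380 − 1970.8 = 3409.2 lb/h.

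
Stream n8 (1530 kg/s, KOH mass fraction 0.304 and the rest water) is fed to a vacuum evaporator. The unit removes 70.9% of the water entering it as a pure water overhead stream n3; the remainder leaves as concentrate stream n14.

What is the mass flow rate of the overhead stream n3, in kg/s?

water entering = 1530×0.696 = 1064.9 kg/s; overhead removed = 0.709×1064.9 = 755 kg/s.

755 kg/s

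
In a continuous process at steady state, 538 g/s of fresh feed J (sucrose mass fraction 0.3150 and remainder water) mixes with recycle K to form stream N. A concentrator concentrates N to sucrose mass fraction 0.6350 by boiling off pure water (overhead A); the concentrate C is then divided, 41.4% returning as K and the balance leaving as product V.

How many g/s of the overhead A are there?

271.1 g/s

Overall sucrose balance (none leaves overhead): sucrose in fresh feed = sucrose in product, i.e. 538×0.315 = (1−0.414)·C·0.635.
C = 169.47/(0.635×0.586) = 455.43 g/s.
Recycle K = 0.414×455.43 = 188.55 g/s.
Combined feed N = 538 + 188.55 = 726.55 g/s.
Overhead A = N − C = 726.55 − 455.43 = 271.12 g/s.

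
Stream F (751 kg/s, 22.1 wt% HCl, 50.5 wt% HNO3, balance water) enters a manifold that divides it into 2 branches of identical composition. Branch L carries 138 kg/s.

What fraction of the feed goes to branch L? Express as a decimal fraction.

0.184

Fraction to L = 138/751 = 0.1838.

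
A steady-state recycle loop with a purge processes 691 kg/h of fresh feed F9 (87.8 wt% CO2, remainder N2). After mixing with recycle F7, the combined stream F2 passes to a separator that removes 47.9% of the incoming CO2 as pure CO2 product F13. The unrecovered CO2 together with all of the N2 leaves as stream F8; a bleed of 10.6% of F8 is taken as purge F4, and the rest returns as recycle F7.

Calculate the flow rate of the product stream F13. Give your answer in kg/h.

CO2 in F2: m_A = 691×0.878 + (1−0.106)·(1−0.479)·m_A, so m_A = 606.7/0.5342 = 1135.7 kg/h.
Product F13 = 0.479×1135.7 = 543.98 kg/h.

544 kg/h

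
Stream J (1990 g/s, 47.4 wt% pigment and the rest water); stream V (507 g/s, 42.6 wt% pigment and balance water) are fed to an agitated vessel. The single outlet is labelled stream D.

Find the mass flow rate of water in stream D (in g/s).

1338 g/s

water out = water in = 1990×0.526 + 507×0.574 = 1337.8 g/s.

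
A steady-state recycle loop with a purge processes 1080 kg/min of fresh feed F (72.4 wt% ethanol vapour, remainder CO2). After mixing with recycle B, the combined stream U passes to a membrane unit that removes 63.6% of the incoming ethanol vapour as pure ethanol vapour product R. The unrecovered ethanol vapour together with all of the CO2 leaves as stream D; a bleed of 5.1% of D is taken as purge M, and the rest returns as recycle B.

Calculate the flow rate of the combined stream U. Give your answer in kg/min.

7039 kg/min

CO2 enters only via F and leaves only via the purge: 1080×0.276 = 0.051×(CO2 in D), and the membrane unit passes all CO2, so CO2 in U = CO2 in D = 5844.7 kg/min.
ethanol vapour in U: m_A = 1080×0.724 + (1−0.051)·(1−0.636)·m_A, so m_A = 781.92/0.6546 = 1194.6 kg/min.
U = 1194.6 + 5844.7 = 7039.3 kg/min.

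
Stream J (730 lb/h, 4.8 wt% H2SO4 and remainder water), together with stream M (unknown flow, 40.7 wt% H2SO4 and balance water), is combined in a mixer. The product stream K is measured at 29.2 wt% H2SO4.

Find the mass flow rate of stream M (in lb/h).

1549 lb/h

Let M be the unknown flow. Total out = 730 + M.
H2SO4 balance: 35.04 + 0.407·M = 0.292·(730 + M)
(0.407 − 0.292)·M = 0.292×730 − 35.04 = 178.12
M = 178.12 / 0.115 = 1548.9 lb/h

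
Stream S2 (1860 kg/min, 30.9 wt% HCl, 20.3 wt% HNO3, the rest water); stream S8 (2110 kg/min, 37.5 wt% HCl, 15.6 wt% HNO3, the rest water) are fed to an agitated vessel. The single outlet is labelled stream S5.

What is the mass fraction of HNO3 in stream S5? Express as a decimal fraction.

0.178

Total flow out = 1860 + 2110 = 3970 kg/min.
HNO3 in = 1860×0.203 + 2110×0.156 = 706.74 kg/min.
HNO3 mass fraction in S5 = 706.74/3970 = 0.178.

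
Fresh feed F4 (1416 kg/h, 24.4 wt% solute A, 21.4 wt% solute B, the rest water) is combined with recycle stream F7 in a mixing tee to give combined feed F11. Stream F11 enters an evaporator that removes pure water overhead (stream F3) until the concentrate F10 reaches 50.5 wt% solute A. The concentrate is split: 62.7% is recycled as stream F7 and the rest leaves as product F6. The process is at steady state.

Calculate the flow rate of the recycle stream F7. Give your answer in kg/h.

1150 kg/h

Overall solute A balance (none leaves overhead): solute A in fresh feed = solute A in product, i.e. 1416×0.244 = (1−0.627)·F10·0.505.
F10 = 345.5/(0.505×0.373) = 1834.2 kg/h.
Recycle F7 = 0.627×1834.2 = 1150.1 kg/h.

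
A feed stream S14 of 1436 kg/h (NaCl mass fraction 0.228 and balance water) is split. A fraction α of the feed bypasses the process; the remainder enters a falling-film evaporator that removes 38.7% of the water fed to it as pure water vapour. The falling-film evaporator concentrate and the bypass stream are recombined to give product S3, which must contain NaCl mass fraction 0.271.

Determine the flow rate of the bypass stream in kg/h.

673.3 kg/h

All 1436×0.228 = 327.41 kg/h of NaCl reaches S3, so S3 = 327.41/0.271 = 1208.1 kg/h and vapour = 227.85 kg/h.
The evaporator receives (1−α)·1436 of feed at 0.772 water and removes 0.387 of that water:
0.387×0.772×(1−α)×1436 = 227.85
(1−α) = 227.85/429.03 = 0.5311;  α = 0.4689.
Bypass flow = 0.4689×1436 = 673.35 kg/h.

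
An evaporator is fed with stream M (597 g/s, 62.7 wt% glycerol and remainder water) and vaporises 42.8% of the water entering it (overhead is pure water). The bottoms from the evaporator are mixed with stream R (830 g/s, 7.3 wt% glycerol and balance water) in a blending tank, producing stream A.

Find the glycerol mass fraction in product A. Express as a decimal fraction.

0.327

Vapour removed = 0.428×0.373×597 = 95.307 g/s; concentrate = 501.69 g/s.
glycerol reaching the mixer = 374.32 (from concentrate) + 830×0.073 = 434.91 g/s.
Product flow = 501.69 + 830 = 1331.7 g/s; glycerol fraction = 0.327.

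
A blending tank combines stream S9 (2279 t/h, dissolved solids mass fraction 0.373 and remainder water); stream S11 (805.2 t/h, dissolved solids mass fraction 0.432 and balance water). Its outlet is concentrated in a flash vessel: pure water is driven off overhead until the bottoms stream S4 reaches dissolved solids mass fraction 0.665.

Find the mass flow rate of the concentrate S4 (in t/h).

1801 t/h

dissolved solids entering = 2279×0.373 + 805.2×0.432 = 1197.9 t/h.
All dissolved solids reports to S4, so S4 = 1197.9/0.665 = 1801.4 t/h.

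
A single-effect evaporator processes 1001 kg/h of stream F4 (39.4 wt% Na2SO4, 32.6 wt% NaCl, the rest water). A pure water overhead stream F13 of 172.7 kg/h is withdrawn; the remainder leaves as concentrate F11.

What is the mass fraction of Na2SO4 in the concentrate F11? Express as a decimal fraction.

Na2SO4 is not removed: 1001×0.394 = 394.39 kg/h of Na2SO4 enters F11.
Concentrate = 1001 − 172.7 = 828.3 kg/h.
Mass fraction = 394.39/828.3 = 0.476.

0.476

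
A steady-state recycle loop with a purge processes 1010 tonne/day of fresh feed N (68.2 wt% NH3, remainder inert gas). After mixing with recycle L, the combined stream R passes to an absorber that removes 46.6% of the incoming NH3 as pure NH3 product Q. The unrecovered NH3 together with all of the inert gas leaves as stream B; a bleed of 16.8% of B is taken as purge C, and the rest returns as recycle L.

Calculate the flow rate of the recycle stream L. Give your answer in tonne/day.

2141 tonne/day

inert gas enters only via N and leaves only via the purge: 1010×0.318 = 0.168×(inert gas in B), and the absorber passes all inert gas, so inert gas in R = inert gas in B = 1911.8 tonne/day.
NH3 in R: m_A = 1010×0.682 + (1−0.168)·(1−0.466)·m_A, so m_A = 688.82/0.5557 = 1239.5 tonne/day.
B = (1−0.466)×1239.5 + 1911.8 = 2573.7 tonne/day.
Recycle L = (1−0.168)×2573.7 = 2141.3 tonne/day.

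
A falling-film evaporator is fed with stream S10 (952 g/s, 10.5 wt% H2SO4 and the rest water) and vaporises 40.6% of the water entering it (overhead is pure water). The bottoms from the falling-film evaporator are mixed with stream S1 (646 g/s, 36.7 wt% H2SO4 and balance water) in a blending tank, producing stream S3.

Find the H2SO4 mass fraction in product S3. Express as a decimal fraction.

0.269

Vapour removed = 0.406×0.895×952 = 345.93 g/s; concentrate = 606.07 g/s.
H2SO4 reaching the mixer = 99.96 (from concentrate) + 646×0.367 = 337.04 g/s.
Product flow = 606.07 + 646 = 1252.1 g/s; H2SO4 fraction = 0.269.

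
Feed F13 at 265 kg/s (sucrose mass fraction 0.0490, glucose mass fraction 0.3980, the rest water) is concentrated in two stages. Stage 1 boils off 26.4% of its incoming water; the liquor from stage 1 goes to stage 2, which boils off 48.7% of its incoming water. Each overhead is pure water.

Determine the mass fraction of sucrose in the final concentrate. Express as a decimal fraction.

water in feed = 265×0.553 = 146.55 kg/s.
After stage 1: water left = (1−0.264)×146.55 = 107.86; stream total = 226.31 kg/s.
After stage 2: water left = (1−0.487)×107.86 = 55.331; final concentrate = 173.79 kg/s.
sucrose fraction = 12.985/173.79 = 0.0747.

0.0747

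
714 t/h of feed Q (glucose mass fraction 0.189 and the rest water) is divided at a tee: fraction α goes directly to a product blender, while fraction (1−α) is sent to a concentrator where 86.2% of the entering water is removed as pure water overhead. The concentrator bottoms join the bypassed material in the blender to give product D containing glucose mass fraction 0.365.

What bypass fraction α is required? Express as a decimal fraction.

0.310

All 714×0.189 = 134.95 t/h of glucose reaches D, so D = 134.95/0.365 = 369.72 t/h and vapour = 344.28 t/h.
The evaporator receives (1−α)·714 of feed at 0.811 water and removes 0.862 of that water:
0.862×0.811×(1−α)×714 = 344.28
(1−α) = 344.28/499.14 = 0.6897;  α = 0.3103.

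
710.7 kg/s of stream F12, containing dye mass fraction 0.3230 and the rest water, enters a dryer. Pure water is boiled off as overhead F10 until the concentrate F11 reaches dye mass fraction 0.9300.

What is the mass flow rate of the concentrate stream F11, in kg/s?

246.8 kg/s

dye is conserved: 710.7×0.323 = 229.56 kg/s all reports to the concentrate.
Concentrate = 229.56/(target fraction) = 246.83 kg/s.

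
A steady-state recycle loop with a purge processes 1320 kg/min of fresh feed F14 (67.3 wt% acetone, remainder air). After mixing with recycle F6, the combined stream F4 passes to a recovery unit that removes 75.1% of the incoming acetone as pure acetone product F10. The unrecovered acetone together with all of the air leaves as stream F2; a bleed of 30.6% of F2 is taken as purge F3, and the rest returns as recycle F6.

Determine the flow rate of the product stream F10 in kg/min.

806.5 kg/min

acetone in F4: m_A = 1320×0.673 + (1−0.306)·(1−0.751)·m_A, so m_A = 888.36/0.8272 = 1073.9 kg/min.
Product F10 = 0.751×1073.9 = 806.53 kg/min.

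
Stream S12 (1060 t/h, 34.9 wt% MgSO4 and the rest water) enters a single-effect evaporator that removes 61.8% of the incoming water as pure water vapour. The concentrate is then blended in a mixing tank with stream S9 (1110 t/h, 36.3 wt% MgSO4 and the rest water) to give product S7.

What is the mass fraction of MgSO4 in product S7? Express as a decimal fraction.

Vapour removed = 0.618×0.651×1060 = 426.46 t/h; concentrate = 633.54 t/h.
MgSO4 reaching the mixer = 369.94 (from concentrate) + 1110×0.363 = 772.87 t/h.
Product flow = 633.54 + 1110 = 1743.5 t/h; MgSO4 fraction = 0.4433.

0.4433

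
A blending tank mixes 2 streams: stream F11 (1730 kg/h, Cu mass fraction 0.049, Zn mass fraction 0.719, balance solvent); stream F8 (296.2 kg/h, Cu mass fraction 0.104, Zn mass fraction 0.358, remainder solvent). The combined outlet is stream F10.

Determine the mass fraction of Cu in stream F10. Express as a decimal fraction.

Total flow out = 1730 + 296.2 = 2026.2 kg/h.
Cu in = 1730×0.049 + 296.2×0.104 = 115.57 kg/h.
Cu mass fraction in F10 = 115.57/2026.2 = 0.057.

0.057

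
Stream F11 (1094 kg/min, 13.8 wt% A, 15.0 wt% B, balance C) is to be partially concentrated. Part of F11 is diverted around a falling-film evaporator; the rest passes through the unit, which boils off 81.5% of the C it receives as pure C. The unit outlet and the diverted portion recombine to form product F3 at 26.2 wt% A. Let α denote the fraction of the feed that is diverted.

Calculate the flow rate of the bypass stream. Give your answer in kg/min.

201.7 kg/min

All 1094×0.138 = 150.97 kg/min of A reaches F3, so F3 = 150.97/0.262 = 576.23 kg/min and vapour = 517.77 kg/min.
The evaporator receives (1−α)·1094 of feed at 0.712 C and removes 0.815 of that C:
0.815×0.712×(1−α)×1094 = 517.77
(1−α) = 517.77/634.83 = 0.8156;  α = 0.1844.
Bypass flow = 0.1844×1094 = 201.72 kg/min.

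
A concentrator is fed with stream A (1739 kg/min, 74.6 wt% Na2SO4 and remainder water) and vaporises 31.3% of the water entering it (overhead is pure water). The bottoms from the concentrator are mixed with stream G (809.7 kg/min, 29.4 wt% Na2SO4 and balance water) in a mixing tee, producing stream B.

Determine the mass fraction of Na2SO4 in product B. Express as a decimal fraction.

0.6370

Vapour removed = 0.313×0.254×1739 = 138.25 kg/min; concentrate = 1600.7 kg/min.
Na2SO4 reaching the mixer = 1297.3 (from concentrate) + 809.7×0.294 = 1535.3 kg/min.
Product flow = 1600.7 + 809.7 = 2410.4 kg/min; Na2SO4 fraction = 0.6370.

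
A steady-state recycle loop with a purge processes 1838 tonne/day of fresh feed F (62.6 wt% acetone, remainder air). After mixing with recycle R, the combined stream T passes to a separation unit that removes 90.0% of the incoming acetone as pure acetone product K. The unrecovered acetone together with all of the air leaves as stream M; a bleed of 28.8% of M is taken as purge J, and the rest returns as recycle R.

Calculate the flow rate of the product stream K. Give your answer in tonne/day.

1115 tonne/day

acetone in T: m_A = 1838×0.626 + (1−0.288)·(1−0.900)·m_A, so m_A = 1150.6/0.9288 = 1238.8 tonne/day.
Product K = 0.900×1238.8 = 1114.9 tonne/day.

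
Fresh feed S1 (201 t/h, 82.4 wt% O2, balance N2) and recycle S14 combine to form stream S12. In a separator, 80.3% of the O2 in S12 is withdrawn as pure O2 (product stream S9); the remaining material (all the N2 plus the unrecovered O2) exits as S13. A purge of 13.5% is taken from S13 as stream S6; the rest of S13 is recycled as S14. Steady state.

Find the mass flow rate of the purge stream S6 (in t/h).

40.69 t/h

N2 enters only via S1 and leaves only via the purge: 201×0.176 = 0.135×(N2 in S13), and the separator passes all N2, so N2 in S12 = N2 in S13 = 262.04 t/h.
O2 in S12: m_A = 201×0.824 + (1−0.135)·(1−0.803)·m_A, so m_A = 165.62/0.8296 = 199.64 t/h.
S13 = (1−0.803)×199.64 + 262.04 = 301.37 t/h.
Purge S6 = 0.135×301.37 = 40.686 t/h.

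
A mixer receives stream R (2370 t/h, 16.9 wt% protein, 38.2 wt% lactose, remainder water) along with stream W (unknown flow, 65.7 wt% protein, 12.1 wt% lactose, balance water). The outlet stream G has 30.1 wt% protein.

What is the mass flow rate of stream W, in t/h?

878.8 t/h

Let W be the unknown flow. Total out = 2370 + W.
protein balance: 400.53 + 0.657·W = 0.301·(2370 + W)
(0.657 − 0.301)·W = 0.301×2370 − 400.53 = 312.84
W = 312.84 / 0.356 = 878.76 t/h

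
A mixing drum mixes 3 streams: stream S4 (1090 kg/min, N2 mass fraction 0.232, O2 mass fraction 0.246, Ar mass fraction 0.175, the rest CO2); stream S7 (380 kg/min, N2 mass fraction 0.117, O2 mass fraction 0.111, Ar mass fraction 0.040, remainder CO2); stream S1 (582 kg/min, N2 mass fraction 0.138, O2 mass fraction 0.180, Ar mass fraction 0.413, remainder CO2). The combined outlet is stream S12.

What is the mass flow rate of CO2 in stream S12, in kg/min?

812.9 kg/min

CO2 out = CO2 in = 1090×0.347 + 380×0.732 + 582×0.269 = 812.95 kg/min.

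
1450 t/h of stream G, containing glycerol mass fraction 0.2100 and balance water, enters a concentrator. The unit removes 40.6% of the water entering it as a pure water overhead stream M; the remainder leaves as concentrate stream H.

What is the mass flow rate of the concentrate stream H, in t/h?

984.9 t/h

water entering = 1450×0.790 = 1145.5 t/h; overhead removed = 0.406×1145.5 = 465.07 t/h.
Concentrate = 1450 − 465.07 = 984.93 t/h.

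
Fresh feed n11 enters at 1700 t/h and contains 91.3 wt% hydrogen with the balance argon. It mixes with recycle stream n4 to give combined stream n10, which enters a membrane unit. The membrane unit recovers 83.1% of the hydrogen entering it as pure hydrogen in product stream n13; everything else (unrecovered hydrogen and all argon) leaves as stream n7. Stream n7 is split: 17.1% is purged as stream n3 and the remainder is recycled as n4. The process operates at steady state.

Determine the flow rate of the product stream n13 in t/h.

1500 t/h

hydrogen in n10: m_A = 1700×0.913 + (1−0.171)·(1−0.831)·m_A, so m_A = 1552.1/0.8599 = 1805 t/h.
Product n13 = 0.831×1805 = 1499.9 t/h.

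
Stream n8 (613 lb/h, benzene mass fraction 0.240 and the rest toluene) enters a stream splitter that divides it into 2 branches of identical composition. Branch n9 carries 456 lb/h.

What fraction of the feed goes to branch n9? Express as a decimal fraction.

Fraction to n9 = 456/613 = 0.7439.

0.744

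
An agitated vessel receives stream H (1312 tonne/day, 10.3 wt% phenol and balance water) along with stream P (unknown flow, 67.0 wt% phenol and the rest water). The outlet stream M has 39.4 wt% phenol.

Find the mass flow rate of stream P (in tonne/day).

Let P be the unknown flow. Total out = 1312 + P.
phenol balance: 135.14 + 0.670·P = 0.394·(1312 + P)
(0.670 − 0.394)·P = 0.394×1312 − 135.14 = 381.79
P = 381.79 / 0.276 = 1383.3 tonne/day

1383 tonne/day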